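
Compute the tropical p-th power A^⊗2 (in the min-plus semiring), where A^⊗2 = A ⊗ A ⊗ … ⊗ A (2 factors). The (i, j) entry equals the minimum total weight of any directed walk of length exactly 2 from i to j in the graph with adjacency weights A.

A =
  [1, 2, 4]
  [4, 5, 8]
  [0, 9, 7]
A^⊗2 =
  [2, 3, 5]
  [5, 6, 8]
  [1, 2, 4]

Each entry (A^⊗2)_ij equals the minimum over all length-2 walks i = v_0 → v_1 → … → v_2 = j of Σ_t A[v_t][v_{t+1}]. For example, for (i, j) = (0, 2) we minimise over 3 possible intermediate vertex sequences; the minimum is 5, attained along the walk 0 → 0 → 2.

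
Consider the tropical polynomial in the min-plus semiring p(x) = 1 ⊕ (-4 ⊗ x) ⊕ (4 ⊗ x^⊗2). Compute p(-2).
p(-2) = -6

A tropical monomial a ⊗ x^⊗i evaluates to a + i · x. Evaluating each term at x = -2:
  Term 0 contributes 1 + 0 · -2 = 1
  Term 1 contributes -4 + 1 · -2 = -6
  Term 2 contributes 4 + 2 · -2 = 0
p(-2) = ⊕ of these = min[1, -6, 0] = -6.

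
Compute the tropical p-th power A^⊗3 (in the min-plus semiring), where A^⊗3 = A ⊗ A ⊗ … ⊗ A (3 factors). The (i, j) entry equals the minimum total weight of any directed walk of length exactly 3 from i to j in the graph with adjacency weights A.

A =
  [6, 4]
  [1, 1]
A^⊗3 =
  [6, 6]
  [3, 3]

Each entry (A^⊗3)_ij equals the minimum over all length-3 walks i = v_0 → v_1 → … → v_3 = j of Σ_t A[v_t][v_{t+1}]. For example, for (i, j) = (0, 1) we minimise over 4 possible intermediate vertex sequences; the minimum is 6, attained along the walk 0 → 1 → 1 → 1.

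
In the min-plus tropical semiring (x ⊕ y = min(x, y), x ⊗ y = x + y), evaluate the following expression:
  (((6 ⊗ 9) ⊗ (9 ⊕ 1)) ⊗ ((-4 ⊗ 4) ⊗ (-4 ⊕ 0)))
(((6 ⊗ 9) ⊗ (9 ⊕ 1)) ⊗ ((-4 ⊗ 4) ⊗ (-4 ⊕ 0))) = 12

Expand innermost to outermost. Recall ⊕ takes the minimum of its arguments and ⊗ takes their sum. Working out the expression (((6 ⊗ 9) ⊗ (9 ⊕ 1)) ⊗ ((-4 ⊗ 4) ⊗ (-4 ⊕ 0))) gives 12.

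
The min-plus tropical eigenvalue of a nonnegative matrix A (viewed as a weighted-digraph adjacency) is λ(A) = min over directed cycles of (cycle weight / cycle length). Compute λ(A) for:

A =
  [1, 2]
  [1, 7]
λ(A) = 1

Enumerate directed cycles and compute their means (weight / length). Sample:
  cycle 0 → 0: weight = 1, length = 1, mean = 1/1 ≈ 1.000
  cycle 1 → 1: weight = 7, length = 1, mean = 7/1 ≈ 7.000
  cycle 0 → 1 → 0: weight = 3, length = 2, mean = 3/2 ≈ 1.500
  cycle 1 → 0 → 1: weight = 3, length = 2, mean = 3/2 ≈ 1.500
Minimum mean = 1.000, attained e.g. along the cycle 0 → 0 with weight 1 and length 1. So λ(A) = 1/1 = 1.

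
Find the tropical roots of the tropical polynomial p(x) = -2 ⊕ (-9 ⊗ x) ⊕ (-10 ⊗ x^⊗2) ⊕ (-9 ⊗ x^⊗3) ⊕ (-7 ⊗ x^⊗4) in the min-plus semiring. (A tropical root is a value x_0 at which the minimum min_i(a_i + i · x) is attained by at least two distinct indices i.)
Roots: {-2, -1, 1, 7}

Each tropical root is a break point of the lower envelope of the lines y = a_i + i · x (there are 5 lines, with slopes 0, 1, ..., 4). Only the lines that attain the minimum somewhere contribute to roots; other lines are dominated. Here the surviving (envelope) indices are i = 4, i = 3, i = 2, i = 1, i = 0.
Intersections between consecutive envelope lines give the roots: for adjacent envelope indices i < j the intersection is x = (a_i − a_j) / (j − i). Reading off the sorted break points: {-2, -1, 1, 7}.
Verification: at each break x_0, at least two indices attain the minimum of min_i(a_i + i · x_0).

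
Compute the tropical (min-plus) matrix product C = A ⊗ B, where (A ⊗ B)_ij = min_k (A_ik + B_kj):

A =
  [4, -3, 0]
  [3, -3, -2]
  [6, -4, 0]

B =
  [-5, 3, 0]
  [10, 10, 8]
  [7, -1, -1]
A ⊗ B =
  [-1, -1, -1]
  [-2, -3, -3]
  [1, -1, -1]

Apply the min-plus product entry-by-entry:
  C[0][0] = min over k of (A[0][0] + B[0][0] = 4 + -5 = -1, A[0][1] + B[1][0] = -3 + 10 = 7, A[0][2] + B[2][0] = 0 + 7 = 7) = -1 (attained at k = 0)
  C[0][1] = min over k of (A[0][0] + B[0][1] = 4 + 3 = 7, A[0][1] + B[1][1] = -3 + 10 = 7, A[0][2] + B[2][1] = 0 + -1 = -1) = -1 (attained at k = 2)
  C[0][2] = min over k of (A[0][0] + B[0][2] = 4 + 0 = 4, A[0][1] + B[1][2] = -3 + 8 = 5, A[0][2] + B[2][2] = 0 + -1 = -1) = -1 (attained at k = 2)
  C[1][0] = min over k of (A[1][0] + B[0][0] = 3 + -5 = -2, A[1][1] + B[1][0] = -3 + 10 = 7, A[1][2] + B[2][0] = -2 + 7 = 5) = -2 (attained at k = 0)
  C[1][1] = min over k of (A[1][0] + B[0][1] = 3 + 3 = 6, A[1][1] + B[1][1] = -3 + 10 = 7, A[1][2] + B[2][1] = -2 + -1 = -3) = -3 (attained at k = 2)
  C[1][2] = min over k of (A[1][0] + B[0][2] = 3 + 0 = 3, A[1][1] + B[1][2] = -3 + 8 = 5, A[1][2] + B[2][2] = -2 + -1 = -3) = -3 (attained at k = 2)
  C[2][0] = min over k of (A[2][0] + B[0][0] = 6 + -5 = 1, A[2][1] + B[1][0] = -4 + 10 = 6, A[2][2] + B[2][0] = 0 + 7 = 7) = 1 (attained at k = 0)
  C[2][1] = min over k of (A[2][0] + B[0][1] = 6 + 3 = 9, A[2][1] + B[1][1] = -4 + 10 = 6, A[2][2] + B[2][1] = 0 + -1 = -1) = -1 (attained at k = 2)
  C[2][2] = min over k of (A[2][0] + B[0][2] = 6 + 0 = 6, A[2][1] + B[1][2] = -4 + 8 = 4, A[2][2] + B[2][2] = 0 + -1 = -1) = -1 (attained at k = 2)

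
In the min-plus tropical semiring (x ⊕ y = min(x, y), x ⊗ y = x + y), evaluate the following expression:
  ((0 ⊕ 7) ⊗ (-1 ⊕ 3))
((0 ⊕ 7) ⊗ (-1 ⊕ 3)) = -1

Expand innermost to outermost. Recall ⊕ takes the minimum of its arguments and ⊗ takes their sum. Working out the expression ((0 ⊕ 7) ⊗ (-1 ⊕ 3)) gives -1.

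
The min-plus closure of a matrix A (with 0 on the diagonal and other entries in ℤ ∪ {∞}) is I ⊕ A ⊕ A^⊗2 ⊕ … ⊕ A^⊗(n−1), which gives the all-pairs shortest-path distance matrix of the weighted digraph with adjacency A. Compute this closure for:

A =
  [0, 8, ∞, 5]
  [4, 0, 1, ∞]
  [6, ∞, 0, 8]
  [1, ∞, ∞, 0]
Closure =
  [0, 8, 9, 5]
  [4, 0, 1, 9]
  [6, 14, 0, 8]
  [1, 9, 10, 0]

This is the Floyd-Warshall all-pairs shortest-path computation. For each intermediate vertex k = 0, 1, …, 3, update dist[i][j] ← min(dist[i][j], dist[i][k] + dist[k][j]). The final matrix gives, for each (i, j), the minimum total weight of any directed path from i to j (possibly empty when i = j).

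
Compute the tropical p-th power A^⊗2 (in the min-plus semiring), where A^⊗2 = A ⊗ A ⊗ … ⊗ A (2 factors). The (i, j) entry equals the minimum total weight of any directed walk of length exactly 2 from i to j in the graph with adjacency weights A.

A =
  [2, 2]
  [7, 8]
A^⊗2 =
  [4, 4]
  [9, 9]

Each entry (A^⊗2)_ij equals the minimum over all length-2 walks i = v_0 → v_1 → … → v_2 = j of Σ_t A[v_t][v_{t+1}]. For example, for (i, j) = (0, 1) we minimise over 2 possible intermediate vertex sequences; the minimum is 4, attained along the walk 0 → 0 → 1.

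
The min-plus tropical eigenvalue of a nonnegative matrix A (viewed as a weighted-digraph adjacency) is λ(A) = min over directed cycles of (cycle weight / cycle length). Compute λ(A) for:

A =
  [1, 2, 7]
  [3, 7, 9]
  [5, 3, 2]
λ(A) = 1

Enumerate directed cycles and compute their means (weight / length). Sample:
  cycle 0 → 0: weight = 1, length = 1, mean = 1/1 ≈ 1.000
  cycle 1 → 1: weight = 7, length = 1, mean = 7/1 ≈ 7.000
  cycle 2 → 2: weight = 2, length = 1, mean = 2/1 ≈ 2.000
  cycle 0 → 1 → 0: weight = 5, length = 2, mean = 5/2 ≈ 2.500
  cycle 0 → 2 → 0: weight = 12, length = 2, mean = 12/2 ≈ 6.000
  cycle 1 → 0 → 1: weight = 5, length = 2, mean = 5/2 ≈ 2.500
Minimum mean = 1.000, attained e.g. along the cycle 0 → 0 with weight 1 and length 1. So λ(A) = 1/1 = 1.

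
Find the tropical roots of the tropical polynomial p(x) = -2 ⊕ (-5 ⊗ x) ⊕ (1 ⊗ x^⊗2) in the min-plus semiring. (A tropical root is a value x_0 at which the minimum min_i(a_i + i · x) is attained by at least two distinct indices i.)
Roots: {-6, 3}

Each tropical root is a break point of the lower envelope of the lines y = a_i + i · x (there are 3 lines, with slopes 0, 1, ..., 2). Only the lines that attain the minimum somewhere contribute to roots; other lines are dominated. Here the surviving (envelope) indices are i = 2, i = 1, i = 0.
Intersections between consecutive envelope lines give the roots: for adjacent envelope indices i < j the intersection is x = (a_i − a_j) / (j − i). Reading off the sorted break points: {-6, 3}.
Verification: at each break x_0, at least two indices attain the minimum of min_i(a_i + i · x_0).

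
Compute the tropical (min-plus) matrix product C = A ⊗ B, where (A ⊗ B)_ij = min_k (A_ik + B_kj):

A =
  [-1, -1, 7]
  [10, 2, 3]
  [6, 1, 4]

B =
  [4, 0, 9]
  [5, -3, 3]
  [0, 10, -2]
A ⊗ B =
  [3, -4, 2]
  [3, -1, 1]
  [4, -2, 2]

Apply the min-plus product entry-by-entry:
  C[0][0] = min over k of (A[0][0] + B[0][0] = -1 + 4 = 3, A[0][1] + B[1][0] = -1 + 5 = 4, A[0][2] + B[2][0] = 7 + 0 = 7) = 3 (attained at k = 0)
  C[0][1] = min over k of (A[0][0] + B[0][1] = -1 + 0 = -1, A[0][1] + B[1][1] = -1 + -3 = -4, A[0][2] + B[2][1] = 7 + 10 = 17) = -4 (attained at k = 1)
  C[0][2] = min over k of (A[0][0] + B[0][2] = -1 + 9 = 8, A[0][1] + B[1][2] = -1 + 3 = 2, A[0][2] + B[2][2] = 7 + -2 = 5) = 2 (attained at k = 1)
  C[1][0] = min over k of (A[1][0] + B[0][0] = 10 + 4 = 14, A[1][1] + B[1][0] = 2 + 5 = 7, A[1][2] + B[2][0] = 3 + 0 = 3) = 3 (attained at k = 2)
  C[1][1] = min over k of (A[1][0] + B[0][1] = 10 + 0 = 10, A[1][1] + B[1][1] = 2 + -3 = -1, A[1][2] + B[2][1] = 3 + 10 = 13) = -1 (attained at k = 1)
  C[1][2] = min over k of (A[1][0] + B[0][2] = 10 + 9 = 19, A[1][1] + B[1][2] = 2 + 3 = 5, A[1][2] + B[2][2] = 3 + -2 = 1) = 1 (attained at k = 2)
  C[2][0] = min over k of (A[2][0] + B[0][0] = 6 + 4 = 10, A[2][1] + B[1][0] = 1 + 5 = 6, A[2][2] + B[2][0] = 4 + 0 = 4) = 4 (attained at k = 2)
  C[2][1] = min over k of (A[2][0] + B[0][1] = 6 + 0 = 6, A[2][1] + B[1][1] = 1 + -3 = -2, A[2][2] + B[2][1] = 4 + 10 = 14) = -2 (attained at k = 1)
  C[2][2] = min over k of (A[2][0] + B[0][2] = 6 + 9 = 15, A[2][1] + B[1][2] = 1 + 3 = 4, A[2][2] + B[2][2] = 4 + -2 = 2) = 2 (attained at k = 2)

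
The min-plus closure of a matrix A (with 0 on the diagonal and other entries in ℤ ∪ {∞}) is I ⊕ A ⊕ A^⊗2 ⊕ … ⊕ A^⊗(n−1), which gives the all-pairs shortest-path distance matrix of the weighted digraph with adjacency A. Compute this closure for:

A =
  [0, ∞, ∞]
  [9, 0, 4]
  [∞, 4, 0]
Closure =
  [0, ∞, ∞]
  [9, 0, 4]
  [13, 4, 0]

This is the Floyd-Warshall all-pairs shortest-path computation. For each intermediate vertex k = 0, 1, …, 2, update dist[i][j] ← min(dist[i][j], dist[i][k] + dist[k][j]). The final matrix gives, for each (i, j), the minimum total weight of any directed path from i to j (possibly empty when i = j).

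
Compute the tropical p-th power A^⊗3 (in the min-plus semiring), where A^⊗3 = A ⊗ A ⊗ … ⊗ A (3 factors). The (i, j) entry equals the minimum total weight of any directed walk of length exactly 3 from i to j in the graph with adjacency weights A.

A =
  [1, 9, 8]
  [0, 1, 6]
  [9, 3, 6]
A^⊗3 =
  [3, 11, 10]
  [2, 3, 8]
  [4, 5, 10]

Each entry (A^⊗3)_ij equals the minimum over all length-3 walks i = v_0 → v_1 → … → v_3 = j of Σ_t A[v_t][v_{t+1}]. For example, for (i, j) = (0, 2) we minimise over 9 possible intermediate vertex sequences; the minimum is 10, attained along the walk 0 → 0 → 0 → 2.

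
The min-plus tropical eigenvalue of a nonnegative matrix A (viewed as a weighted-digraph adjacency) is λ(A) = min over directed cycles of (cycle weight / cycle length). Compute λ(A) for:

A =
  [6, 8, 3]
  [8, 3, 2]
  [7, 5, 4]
λ(A) = 3

Enumerate directed cycles and compute their means (weight / length). Sample:
  cycle 0 → 0: weight = 6, length = 1, mean = 6/1 ≈ 6.000
  cycle 1 → 1: weight = 3, length = 1, mean = 3/1 ≈ 3.000
  cycle 2 → 2: weight = 4, length = 1, mean = 4/1 ≈ 4.000
  cycle 0 → 1 → 0: weight = 16, length = 2, mean = 16/2 ≈ 8.000
  cycle 0 → 2 → 0: weight = 10, length = 2, mean = 10/2 ≈ 5.000
  cycle 1 → 0 → 1: weight = 16, length = 2, mean = 16/2 ≈ 8.000
Minimum mean = 3.000, attained e.g. along the cycle 1 → 1 with weight 3 and length 1. So λ(A) = 3/1 = 3.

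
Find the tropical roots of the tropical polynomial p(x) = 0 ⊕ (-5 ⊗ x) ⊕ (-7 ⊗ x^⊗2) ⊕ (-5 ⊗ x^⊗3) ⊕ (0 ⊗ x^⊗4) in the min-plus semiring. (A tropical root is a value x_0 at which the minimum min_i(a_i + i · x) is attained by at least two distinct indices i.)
Roots: {-5, -2, 2, 5}

Each tropical root is a break point of the lower envelope of the lines y = a_i + i · x (there are 5 lines, with slopes 0, 1, ..., 4). Only the lines that attain the minimum somewhere contribute to roots; other lines are dominated. Here the surviving (envelope) indices are i = 4, i = 3, i = 2, i = 1, i = 0.
Intersections between consecutive envelope lines give the roots: for adjacent envelope indices i < j the intersection is x = (a_i − a_j) / (j − i). Reading off the sorted break points: {-5, -2, 2, 5}.
Verification: at each break x_0, at least two indices attain the minimum of min_i(a_i + i · x_0).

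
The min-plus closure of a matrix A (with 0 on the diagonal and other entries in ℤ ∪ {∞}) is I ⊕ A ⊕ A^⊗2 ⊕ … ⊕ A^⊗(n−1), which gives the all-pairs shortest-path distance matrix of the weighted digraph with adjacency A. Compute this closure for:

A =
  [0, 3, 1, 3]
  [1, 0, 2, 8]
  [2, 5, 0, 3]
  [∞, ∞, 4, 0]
Closure =
  [0, 3, 1, 3]
  [1, 0, 2, 4]
  [2, 5, 0, 3]
  [6, 9, 4, 0]

This is the Floyd-Warshall all-pairs shortest-path computation. For each intermediate vertex k = 0, 1, …, 3, update dist[i][j] ← min(dist[i][j], dist[i][k] + dist[k][j]). The final matrix gives, for each (i, j), the minimum total weight of any directed path from i to j (possibly empty when i = j).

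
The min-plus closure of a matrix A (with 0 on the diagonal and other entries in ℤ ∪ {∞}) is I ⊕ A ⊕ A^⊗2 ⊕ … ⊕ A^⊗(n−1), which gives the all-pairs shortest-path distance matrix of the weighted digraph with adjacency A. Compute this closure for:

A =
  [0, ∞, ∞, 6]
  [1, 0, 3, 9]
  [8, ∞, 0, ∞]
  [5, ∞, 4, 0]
Closure =
  [0, ∞, 10, 6]
  [1, 0, 3, 7]
  [8, ∞, 0, 14]
  [5, ∞, 4, 0]

This is the Floyd-Warshall all-pairs shortest-path computation. For each intermediate vertex k = 0, 1, …, 3, update dist[i][j] ← min(dist[i][j], dist[i][k] + dist[k][j]). The final matrix gives, for each (i, j), the minimum total weight of any directed path from i to j (possibly empty when i = j).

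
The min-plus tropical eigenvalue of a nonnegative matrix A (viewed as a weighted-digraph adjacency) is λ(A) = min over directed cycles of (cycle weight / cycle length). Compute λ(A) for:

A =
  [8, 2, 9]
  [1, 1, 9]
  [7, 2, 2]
λ(A) = 1

Enumerate directed cycles and compute their means (weight / length). Sample:
  cycle 0 → 0: weight = 8, length = 1, mean = 8/1 ≈ 8.000
  cycle 1 → 1: weight = 1, length = 1, mean = 1/1 ≈ 1.000
  cycle 2 → 2: weight = 2, length = 1, mean = 2/1 ≈ 2.000
  cycle 0 → 1 → 0: weight = 3, length = 2, mean = 3/2 ≈ 1.500
  cycle 0 → 2 → 0: weight = 16, length = 2, mean = 16/2 ≈ 8.000
  cycle 1 → 0 → 1: weight = 3, length = 2, mean = 3/2 ≈ 1.500
Minimum mean = 1.000, attained e.g. along the cycle 1 → 1 with weight 1 and length 1. So λ(A) = 1/1 = 1.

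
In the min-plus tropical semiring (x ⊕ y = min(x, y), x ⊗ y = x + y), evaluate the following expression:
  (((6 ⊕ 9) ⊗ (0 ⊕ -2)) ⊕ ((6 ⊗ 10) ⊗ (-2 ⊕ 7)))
(((6 ⊕ 9) ⊗ (0 ⊕ -2)) ⊕ ((6 ⊗ 10) ⊗ (-2 ⊕ 7))) = 4

Expand innermost to outermost. Recall ⊕ takes the minimum of its arguments and ⊗ takes their sum. Working out the expression (((6 ⊕ 9) ⊗ (0 ⊕ -2)) ⊕ ((6 ⊗ 10) ⊗ (-2 ⊕ 7))) gives 4.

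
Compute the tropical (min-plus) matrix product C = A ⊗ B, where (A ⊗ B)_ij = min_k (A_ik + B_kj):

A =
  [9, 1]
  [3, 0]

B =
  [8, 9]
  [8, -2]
A ⊗ B =
  [9, -1]
  [8, -2]

Apply the min-plus product entry-by-entry:
  C[0][0] = min over k of (A[0][0] + B[0][0] = 9 + 8 = 17, A[0][1] + B[1][0] = 1 + 8 = 9) = 9 (attained at k = 1)
  C[0][1] = min over k of (A[0][0] + B[0][1] = 9 + 9 = 18, A[0][1] + B[1][1] = 1 + -2 = -1) = -1 (attained at k = 1)
  C[1][0] = min over k of (A[1][0] + B[0][0] = 3 + 8 = 11, A[1][1] + B[1][0] = 0 + 8 = 8) = 8 (attained at k = 1)
  C[1][1] = min over k of (A[1][0] + B[0][1] = 3 + 9 = 12, A[1][1] + B[1][1] = 0 + -2 = -2) = -2 (attained at k = 1)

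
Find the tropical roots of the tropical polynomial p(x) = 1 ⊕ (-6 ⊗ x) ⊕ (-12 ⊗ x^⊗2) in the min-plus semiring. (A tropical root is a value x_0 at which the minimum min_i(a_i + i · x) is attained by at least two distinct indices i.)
Roots: {6, 7}

Each tropical root is a break point of the lower envelope of the lines y = a_i + i · x (there are 3 lines, with slopes 0, 1, ..., 2). Only the lines that attain the minimum somewhere contribute to roots; other lines are dominated. Here the surviving (envelope) indices are i = 2, i = 1, i = 0.
Intersections between consecutive envelope lines give the roots: for adjacent envelope indices i < j the intersection is x = (a_i − a_j) / (j − i). Reading off the sorted break points: {6, 7}.
Verification: at each break x_0, at least two indices attain the minimum of min_i(a_i + i · x_0).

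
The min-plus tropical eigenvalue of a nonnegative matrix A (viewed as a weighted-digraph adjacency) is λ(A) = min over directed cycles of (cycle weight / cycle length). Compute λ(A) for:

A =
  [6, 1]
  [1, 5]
λ(A) = 1

Enumerate directed cycles and compute their means (weight / length). Sample:
  cycle 0 → 0: weight = 6, length = 1, mean = 6/1 ≈ 6.000
  cycle 1 → 1: weight = 5, length = 1, mean = 5/1 ≈ 5.000
  cycle 0 → 1 → 0: weight = 2, length = 2, mean = 2/2 ≈ 1.000
  cycle 1 → 0 → 1: weight = 2, length = 2, mean = 2/2 ≈ 1.000
Minimum mean = 1.000, attained e.g. along the cycle 0 → 1 → 0 with weight 2 and length 2. So λ(A) = 2/2 = 1.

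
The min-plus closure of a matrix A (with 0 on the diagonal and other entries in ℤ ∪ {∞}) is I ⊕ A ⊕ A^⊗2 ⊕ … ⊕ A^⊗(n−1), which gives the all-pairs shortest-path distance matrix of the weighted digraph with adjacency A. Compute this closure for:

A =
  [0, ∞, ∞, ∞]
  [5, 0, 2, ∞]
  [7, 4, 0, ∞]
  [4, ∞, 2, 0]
Closure =
  [0, ∞, ∞, ∞]
  [5, 0, 2, ∞]
  [7, 4, 0, ∞]
  [4, 6, 2, 0]

This is the Floyd-Warshall all-pairs shortest-path computation. For each intermediate vertex k = 0, 1, …, 3, update dist[i][j] ← min(dist[i][j], dist[i][k] + dist[k][j]). The final matrix gives, for each (i, j), the minimum total weight of any directed path from i to j (possibly empty when i = j).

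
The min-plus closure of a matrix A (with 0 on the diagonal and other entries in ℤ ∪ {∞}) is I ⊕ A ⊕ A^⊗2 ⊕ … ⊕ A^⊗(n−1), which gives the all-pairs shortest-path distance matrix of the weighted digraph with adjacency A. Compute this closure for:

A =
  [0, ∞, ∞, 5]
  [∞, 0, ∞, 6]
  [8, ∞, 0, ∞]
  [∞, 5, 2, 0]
Closure =
  [0, 10, 7, 5]
  [16, 0, 8, 6]
  [8, 18, 0, 13]
  [10, 5, 2, 0]

This is the Floyd-Warshall all-pairs shortest-path computation. For each intermediate vertex k = 0, 1, …, 3, update dist[i][j] ← min(dist[i][j], dist[i][k] + dist[k][j]). The final matrix gives, for each (i, j), the minimum total weight of any directed path from i to j (possibly empty when i = j).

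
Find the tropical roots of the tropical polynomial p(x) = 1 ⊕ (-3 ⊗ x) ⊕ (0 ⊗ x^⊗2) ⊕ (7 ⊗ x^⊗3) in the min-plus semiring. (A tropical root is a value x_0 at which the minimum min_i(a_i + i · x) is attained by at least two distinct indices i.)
Roots: {-7, -3, 4}

Each tropical root is a break point of the lower envelope of the lines y = a_i + i · x (there are 4 lines, with slopes 0, 1, ..., 3). Only the lines that attain the minimum somewhere contribute to roots; other lines are dominated. Here the surviving (envelope) indices are i = 3, i = 2, i = 1, i = 0.
Intersections between consecutive envelope lines give the roots: for adjacent envelope indices i < j the intersection is x = (a_i − a_j) / (j − i). Reading off the sorted break points: {-7, -3, 4}.
Verification: at each break x_0, at least two indices attain the minimum of min_i(a_i + i · x_0).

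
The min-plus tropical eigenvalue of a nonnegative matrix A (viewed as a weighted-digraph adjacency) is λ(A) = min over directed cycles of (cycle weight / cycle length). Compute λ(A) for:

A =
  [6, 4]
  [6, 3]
λ(A) = 3

Enumerate directed cycles and compute their means (weight / length). Sample:
  cycle 0 → 0: weight = 6, length = 1, mean = 6/1 ≈ 6.000
  cycle 1 → 1: weight = 3, length = 1, mean = 3/1 ≈ 3.000
  cycle 0 → 1 → 0: weight = 10, length = 2, mean = 10/2 ≈ 5.000
  cycle 1 → 0 → 1: weight = 10, length = 2, mean = 10/2 ≈ 5.000
Minimum mean = 3.000, attained e.g. along the cycle 1 → 1 with weight 3 and length 1. So λ(A) = 3/1 = 3.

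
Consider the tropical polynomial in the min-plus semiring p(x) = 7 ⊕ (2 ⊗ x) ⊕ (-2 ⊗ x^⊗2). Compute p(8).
p(8) = 7

A tropical monomial a ⊗ x^⊗i evaluates to a + i · x. Evaluating each term at x = 8:
  Term 0 contributes 7 + 0 · 8 = 7
  Term 1 contributes 2 + 1 · 8 = 10
  Term 2 contributes -2 + 2 · 8 = 14
p(8) = ⊕ of these = min[7, 10, 14] = 7.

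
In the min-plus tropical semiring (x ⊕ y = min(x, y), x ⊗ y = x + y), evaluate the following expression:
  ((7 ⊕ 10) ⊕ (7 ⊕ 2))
((7 ⊕ 10) ⊕ (7 ⊕ 2)) = 2

Expand innermost to outermost. Recall ⊕ takes the minimum of its arguments and ⊗ takes their sum. Working out the expression ((7 ⊕ 10) ⊕ (7 ⊕ 2)) gives 2.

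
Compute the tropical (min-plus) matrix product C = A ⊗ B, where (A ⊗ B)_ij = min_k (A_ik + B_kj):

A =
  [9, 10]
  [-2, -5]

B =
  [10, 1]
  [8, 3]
A ⊗ B =
  [18, 10]
  [3, -2]

Apply the min-plus product entry-by-entry:
  C[0][0] = min over k of (A[0][0] + B[0][0] = 9 + 10 = 19, A[0][1] + B[1][0] = 10 + 8 = 18) = 18 (attained at k = 1)
  C[0][1] = min over k of (A[0][0] + B[0][1] = 9 + 1 = 10, A[0][1] + B[1][1] = 10 + 3 = 13) = 10 (attained at k = 0)
  C[1][0] = min over k of (A[1][0] + B[0][0] = -2 + 10 = 8, A[1][1] + B[1][0] = -5 + 8 = 3) = 3 (attained at k = 1)
  C[1][1] = min over k of (A[1][0] + B[0][1] = -2 + 1 = -1, A[1][1] + B[1][1] = -5 + 3 = -2) = -2 (attained at k = 1)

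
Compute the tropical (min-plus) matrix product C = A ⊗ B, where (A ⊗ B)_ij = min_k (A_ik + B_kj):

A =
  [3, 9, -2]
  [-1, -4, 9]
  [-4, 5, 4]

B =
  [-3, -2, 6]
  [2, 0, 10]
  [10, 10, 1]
A ⊗ B =
  [0, 1, -1]
  [-4, -4, 5]
  [-7, -6, 2]

Apply the min-plus product entry-by-entry:
  C[0][0] = min over k of (A[0][0] + B[0][0] = 3 + -3 = 0, A[0][1] + B[1][0] = 9 + 2 = 11, A[0][2] + B[2][0] = -2 + 10 = 8) = 0 (attained at k = 0)
  C[0][1] = min over k of (A[0][0] + B[0][1] = 3 + -2 = 1, A[0][1] + B[1][1] = 9 + 0 = 9, A[0][2] + B[2][1] = -2 + 10 = 8) = 1 (attained at k = 0)
  C[0][2] = min over k of (A[0][0] + B[0][2] = 3 + 6 = 9, A[0][1] + B[1][2] = 9 + 10 = 19, A[0][2] + B[2][2] = -2 + 1 = -1) = -1 (attained at k = 2)
  C[1][0] = min over k of (A[1][0] + B[0][0] = -1 + -3 = -4, A[1][1] + B[1][0] = -4 + 2 = -2, A[1][2] + B[2][0] = 9 + 10 = 19) = -4 (attained at k = 0)
  C[1][1] = min over k of (A[1][0] + B[0][1] = -1 + -2 = -3, A[1][1] + B[1][1] = -4 + 0 = -4, A[1][2] + B[2][1] = 9 + 10 = 19) = -4 (attained at k = 1)
  C[1][2] = min over k of (A[1][0] + B[0][2] = -1 + 6 = 5, A[1][1] + B[1][2] = -4 + 10 = 6, A[1][2] + B[2][2] = 9 + 1 = 10) = 5 (attained at k = 0)
  C[2][0] = min over k of (A[2][0] + B[0][0] = -4 + -3 = -7, A[2][1] + B[1][0] = 5 + 2 = 7, A[2][2] + B[2][0] = 4 + 10 = 14) = -7 (attained at k = 0)
  C[2][1] = min over k of (A[2][0] + B[0][1] = -4 + -2 = -6, A[2][1] + B[1][1] = 5 + 0 = 5, A[2][2] + B[2][1] = 4 + 10 = 14) = -6 (attained at k = 0)
  C[2][2] = min over k of (A[2][0] + B[0][2] = -4 + 6 = 2, A[2][1] + B[1][2] = 5 + 10 = 15, A[2][2] + B[2][2] = 4 + 1 = 5) = 2 (attained at k = 0)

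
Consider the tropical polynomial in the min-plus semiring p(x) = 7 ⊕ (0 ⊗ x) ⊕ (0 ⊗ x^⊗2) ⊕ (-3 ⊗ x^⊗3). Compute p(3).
p(3) = 3

A tropical monomial a ⊗ x^⊗i evaluates to a + i · x. Evaluating each term at x = 3:
  Term 0 contributes 7 + 0 · 3 = 7
  Term 1 contributes 0 + 1 · 3 = 3
  Term 2 contributes 0 + 2 · 3 = 6
  Term 3 contributes -3 + 3 · 3 = 6
p(3) = ⊕ of these = min[7, 3, 6, 6] = 3.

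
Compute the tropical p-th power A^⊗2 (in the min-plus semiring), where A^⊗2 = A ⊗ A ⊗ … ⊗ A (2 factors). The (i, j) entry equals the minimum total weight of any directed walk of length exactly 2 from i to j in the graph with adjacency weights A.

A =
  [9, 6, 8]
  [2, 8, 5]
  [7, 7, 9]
A^⊗2 =
  [8, 14, 11]
  [10, 8, 10]
  [9, 13, 12]

Each entry (A^⊗2)_ij equals the minimum over all length-2 walks i = v_0 → v_1 → … → v_2 = j of Σ_t A[v_t][v_{t+1}]. For example, for (i, j) = (0, 2) we minimise over 3 possible intermediate vertex sequences; the minimum is 11, attained along the walk 0 → 1 → 2.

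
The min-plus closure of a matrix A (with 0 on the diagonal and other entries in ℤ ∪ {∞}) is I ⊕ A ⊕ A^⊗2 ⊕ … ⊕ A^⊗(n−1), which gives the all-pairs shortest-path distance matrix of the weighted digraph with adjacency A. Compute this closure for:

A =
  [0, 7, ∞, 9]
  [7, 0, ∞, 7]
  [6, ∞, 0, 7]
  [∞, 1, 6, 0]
Closure =
  [0, 7, 15, 9]
  [7, 0, 13, 7]
  [6, 8, 0, 7]
  [8, 1, 6, 0]

This is the Floyd-Warshall all-pairs shortest-path computation. For each intermediate vertex k = 0, 1, …, 3, update dist[i][j] ← min(dist[i][j], dist[i][k] + dist[k][j]). The final matrix gives, for each (i, j), the minimum total weight of any directed path from i to j (possibly empty when i = j).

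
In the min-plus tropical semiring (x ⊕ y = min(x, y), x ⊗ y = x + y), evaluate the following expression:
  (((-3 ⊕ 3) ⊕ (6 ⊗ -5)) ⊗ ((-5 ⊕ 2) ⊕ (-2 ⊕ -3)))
(((-3 ⊕ 3) ⊕ (6 ⊗ -5)) ⊗ ((-5 ⊕ 2) ⊕ (-2 ⊕ -3))) = -8

Expand innermost to outermost. Recall ⊕ takes the minimum of its arguments and ⊗ takes their sum. Working out the expression (((-3 ⊕ 3) ⊕ (6 ⊗ -5)) ⊗ ((-5 ⊕ 2) ⊕ (-2 ⊕ -3))) gives -8.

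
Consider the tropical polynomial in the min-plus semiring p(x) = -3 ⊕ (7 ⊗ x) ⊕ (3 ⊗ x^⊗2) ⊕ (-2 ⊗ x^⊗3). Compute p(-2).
p(-2) = -8

A tropical monomial a ⊗ x^⊗i evaluates to a + i · x. Evaluating each term at x = -2:
  Term 0 contributes -3 + 0 · -2 = -3
  Term 1 contributes 7 + 1 · -2 = 5
  Term 2 contributes 3 + 2 · -2 = -1
  Term 3 contributes -2 + 3 · -2 = -8
p(-2) = ⊕ of these = min[-3, 5, -1, -8] = -8.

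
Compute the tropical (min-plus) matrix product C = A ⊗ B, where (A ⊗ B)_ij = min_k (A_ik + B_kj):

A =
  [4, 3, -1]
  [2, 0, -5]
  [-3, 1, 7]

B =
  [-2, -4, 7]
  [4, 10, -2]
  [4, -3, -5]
A ⊗ B =
  [2, -4, -6]
  [-1, -8, -10]
  [-5, -7, -1]

Apply the min-plus product entry-by-entry:
  C[0][0] = min over k of (A[0][0] + B[0][0] = 4 + -2 = 2, A[0][1] + B[1][0] = 3 + 4 = 7, A[0][2] + B[2][0] = -1 + 4 = 3) = 2 (attained at k = 0)
  C[0][1] = min over k of (A[0][0] + B[0][1] = 4 + -4 = 0, A[0][1] + B[1][1] = 3 + 10 = 13, A[0][2] + B[2][1] = -1 + -3 = -4) = -4 (attained at k = 2)
  C[0][2] = min over k of (A[0][0] + B[0][2] = 4 + 7 = 11, A[0][1] + B[1][2] = 3 + -2 = 1, A[0][2] + B[2][2] = -1 + -5 = -6) = -6 (attained at k = 2)
  C[1][0] = min over k of (A[1][0] + B[0][0] = 2 + -2 = 0, A[1][1] + B[1][0] = 0 + 4 = 4, A[1][2] + B[2][0] = -5 + 4 = -1) = -1 (attained at k = 2)
  C[1][1] = min over k of (A[1][0] + B[0][1] = 2 + -4 = -2, A[1][1] + B[1][1] = 0 + 10 = 10, A[1][2] + B[2][1] = -5 + -3 = -8) = -8 (attained at k = 2)
  C[1][2] = min over k of (A[1][0] + B[0][2] = 2 + 7 = 9, A[1][1] + B[1][2] = 0 + -2 = -2, A[1][2] + B[2][2] = -5 + -5 = -10) = -10 (attained at k = 2)
  C[2][0] = min over k of (A[2][0] + B[0][0] = -3 + -2 = -5, A[2][1] + B[1][0] = 1 + 4 = 5, A[2][2] + B[2][0] = 7 + 4 = 11) = -5 (attained at k = 0)
  C[2][1] = min over k of (A[2][0] + B[0][1] = -3 + -4 = -7, A[2][1] + B[1][1] = 1 + 10 = 11, A[2][2] + B[2][1] = 7 + -3 = 4) = -7 (attained at k = 0)
  C[2][2] = min over k of (A[2][0] + B[0][2] = -3 + 7 = 4, A[2][1] + B[1][2] = 1 + -2 = -1, A[2][2] + B[2][2] = 7 + -5 = 2) = -1 (attained at k = 1)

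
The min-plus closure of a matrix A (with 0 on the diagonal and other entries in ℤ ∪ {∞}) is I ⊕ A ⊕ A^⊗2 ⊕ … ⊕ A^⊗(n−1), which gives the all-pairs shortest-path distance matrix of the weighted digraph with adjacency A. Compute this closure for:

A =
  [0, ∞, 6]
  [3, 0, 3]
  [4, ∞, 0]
Closure =
  [0, ∞, 6]
  [3, 0, 3]
  [4, ∞, 0]

This is the Floyd-Warshall all-pairs shortest-path computation. For each intermediate vertex k = 0, 1, …, 2, update dist[i][j] ← min(dist[i][j], dist[i][k] + dist[k][j]). The final matrix gives, for each (i, j), the minimum total weight of any directed path from i to j (possibly empty when i = j).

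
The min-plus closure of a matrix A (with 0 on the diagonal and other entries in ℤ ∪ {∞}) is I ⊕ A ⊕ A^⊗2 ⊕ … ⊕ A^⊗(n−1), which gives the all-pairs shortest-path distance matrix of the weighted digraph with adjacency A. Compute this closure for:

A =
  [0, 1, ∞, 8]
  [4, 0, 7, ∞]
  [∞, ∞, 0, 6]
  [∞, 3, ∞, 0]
Closure =
  [0, 1, 8, 8]
  [4, 0, 7, 12]
  [13, 9, 0, 6]
  [7, 3, 10, 0]

This is the Floyd-Warshall all-pairs shortest-path computation. For each intermediate vertex k = 0, 1, …, 3, update dist[i][j] ← min(dist[i][j], dist[i][k] + dist[k][j]). The final matrix gives, for each (i, j), the minimum total weight of any directed path from i to j (possibly empty when i = j).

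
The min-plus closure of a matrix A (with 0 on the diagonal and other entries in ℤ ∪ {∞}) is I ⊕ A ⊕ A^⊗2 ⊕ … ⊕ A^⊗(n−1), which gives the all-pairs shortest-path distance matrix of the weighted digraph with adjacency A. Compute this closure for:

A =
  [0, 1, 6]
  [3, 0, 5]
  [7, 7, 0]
Closure =
  [0, 1, 6]
  [3, 0, 5]
  [7, 7, 0]

This is the Floyd-Warshall all-pairs shortest-path computation. For each intermediate vertex k = 0, 1, …, 2, update dist[i][j] ← min(dist[i][j], dist[i][k] + dist[k][j]). The final matrix gives, for each (i, j), the minimum total weight of any directed path from i to j (possibly empty when i = j).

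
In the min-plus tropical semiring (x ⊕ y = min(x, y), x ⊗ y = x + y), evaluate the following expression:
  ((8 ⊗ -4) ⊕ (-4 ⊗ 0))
((8 ⊗ -4) ⊕ (-4 ⊗ 0)) = -4

Expand innermost to outermost. Recall ⊕ takes the minimum of its arguments and ⊗ takes their sum. Working out the expression ((8 ⊗ -4) ⊕ (-4 ⊗ 0)) gives -4.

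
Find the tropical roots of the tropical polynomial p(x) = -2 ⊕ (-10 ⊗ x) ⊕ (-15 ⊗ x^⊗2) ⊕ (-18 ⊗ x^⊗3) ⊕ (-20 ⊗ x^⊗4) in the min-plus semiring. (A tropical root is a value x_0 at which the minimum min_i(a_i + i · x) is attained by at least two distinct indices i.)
Roots: {2, 3, 5, 8}

Each tropical root is a break point of the lower envelope of the lines y = a_i + i · x (there are 5 lines, with slopes 0, 1, ..., 4). Only the lines that attain the minimum somewhere contribute to roots; other lines are dominated. Here the surviving (envelope) indices are i = 4, i = 3, i = 2, i = 1, i = 0.
Intersections between consecutive envelope lines give the roots: for adjacent envelope indices i < j the intersection is x = (a_i − a_j) / (j − i). Reading off the sorted break points: {2, 3, 5, 8}.
Verification: at each break x_0, at least two indices attain the minimum of min_i(a_i + i · x_0).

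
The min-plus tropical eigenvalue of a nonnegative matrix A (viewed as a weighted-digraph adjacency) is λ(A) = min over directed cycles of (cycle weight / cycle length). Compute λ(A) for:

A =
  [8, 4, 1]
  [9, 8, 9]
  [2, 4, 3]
λ(A) = 3/2

Enumerate directed cycles and compute their means (weight / length). Sample:
  cycle 0 → 0: weight = 8, length = 1, mean = 8/1 ≈ 8.000
  cycle 1 → 1: weight = 8, length = 1, mean = 8/1 ≈ 8.000
  cycle 2 → 2: weight = 3, length = 1, mean = 3/1 ≈ 3.000
  cycle 0 → 1 → 0: weight = 13, length = 2, mean = 13/2 ≈ 6.500
  cycle 0 → 2 → 0: weight = 3, length = 2, mean = 3/2 ≈ 1.500
  cycle 1 → 0 → 1: weight = 13, length = 2, mean = 13/2 ≈ 6.500
Minimum mean = 1.500, attained e.g. along the cycle 0 → 2 → 0 with weight 3 and length 2. So λ(A) = 3/2 = 3/2.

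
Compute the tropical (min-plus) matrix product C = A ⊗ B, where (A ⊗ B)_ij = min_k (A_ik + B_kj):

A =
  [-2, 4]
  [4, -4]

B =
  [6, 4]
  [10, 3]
A ⊗ B =
  [4, 2]
  [6, -1]

Apply the min-plus product entry-by-entry:
  C[0][0] = min over k of (A[0][0] + B[0][0] = -2 + 6 = 4, A[0][1] + B[1][0] = 4 + 10 = 14) = 4 (attained at k = 0)
  C[0][1] = min over k of (A[0][0] + B[0][1] = -2 + 4 = 2, A[0][1] + B[1][1] = 4 + 3 = 7) = 2 (attained at k = 0)
  C[1][0] = min over k of (A[1][0] + B[0][0] = 4 + 6 = 10, A[1][1] + B[1][0] = -4 + 10 = 6) = 6 (attained at k = 1)
  C[1][1] = min over k of (A[1][0] + B[0][1] = 4 + 4 = 8, A[1][1] + B[1][1] = -4 + 3 = -1) = -1 (attained at k = 1)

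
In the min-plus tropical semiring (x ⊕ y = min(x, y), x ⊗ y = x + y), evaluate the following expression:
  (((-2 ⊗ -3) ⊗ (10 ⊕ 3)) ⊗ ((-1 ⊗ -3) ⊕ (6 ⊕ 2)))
(((-2 ⊗ -3) ⊗ (10 ⊕ 3)) ⊗ ((-1 ⊗ -3) ⊕ (6 ⊕ 2))) = -6

Expand innermost to outermost. Recall ⊕ takes the minimum of its arguments and ⊗ takes their sum. Working out the expression (((-2 ⊗ -3) ⊗ (10 ⊕ 3)) ⊗ ((-1 ⊗ -3) ⊕ (6 ⊕ 2))) gives -6.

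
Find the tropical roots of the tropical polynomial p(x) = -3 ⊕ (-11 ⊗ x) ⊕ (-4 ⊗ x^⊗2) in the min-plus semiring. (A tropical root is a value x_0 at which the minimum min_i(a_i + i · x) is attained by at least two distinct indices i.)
Roots: {-7, 8}

Each tropical root is a break point of the lower envelope of the lines y = a_i + i · x (there are 3 lines, with slopes 0, 1, ..., 2). Only the lines that attain the minimum somewhere contribute to roots; other lines are dominated. Here the surviving (envelope) indices are i = 2, i = 1, i = 0.
Intersections between consecutive envelope lines give the roots: for adjacent envelope indices i < j the intersection is x = (a_i − a_j) / (j − i). Reading off the sorted break points: {-7, 8}.
Verification: at each break x_0, at least two indices attain the minimum of min_i(a_i + i · x_0).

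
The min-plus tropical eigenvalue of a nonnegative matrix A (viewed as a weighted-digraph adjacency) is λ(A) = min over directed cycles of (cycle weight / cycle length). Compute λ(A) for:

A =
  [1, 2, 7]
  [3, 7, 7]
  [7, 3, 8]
λ(A) = 1

Enumerate directed cycles and compute their means (weight / length). Sample:
  cycle 0 → 0: weight = 1, length = 1, mean = 1/1 ≈ 1.000
  cycle 1 → 1: weight = 7, length = 1, mean = 7/1 ≈ 7.000
  cycle 2 → 2: weight = 8, length = 1, mean = 8/1 ≈ 8.000
  cycle 0 → 1 → 0: weight = 5, length = 2, mean = 5/2 ≈ 2.500
  cycle 0 → 2 → 0: weight = 14, length = 2, mean = 14/2 ≈ 7.000
  cycle 1 → 0 → 1: weight = 5, length = 2, mean = 5/2 ≈ 2.500
Minimum mean = 1.000, attained e.g. along the cycle 0 → 0 with weight 1 and length 1. So λ(A) = 1/1 = 1.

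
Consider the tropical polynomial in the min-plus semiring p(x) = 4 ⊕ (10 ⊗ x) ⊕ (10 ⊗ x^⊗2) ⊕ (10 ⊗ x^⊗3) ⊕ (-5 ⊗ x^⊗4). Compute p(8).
p(8) = 4

A tropical monomial a ⊗ x^⊗i evaluates to a + i · x. Evaluating each term at x = 8:
  Term 0 contributes 4 + 0 · 8 = 4
  Term 1 contributes 10 + 1 · 8 = 18
  Term 2 contributes 10 + 2 · 8 = 26
  Term 3 contributes 10 + 3 · 8 = 34
  Term 4 contributes -5 + 4 · 8 = 27
p(8) = ⊕ of these = min[4, 18, 26, 34, 27] = 4.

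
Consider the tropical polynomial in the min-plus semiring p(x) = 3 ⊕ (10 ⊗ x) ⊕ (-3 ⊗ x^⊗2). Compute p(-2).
p(-2) = -7

A tropical monomial a ⊗ x^⊗i evaluates to a + i · x. Evaluating each term at x = -2:
  Term 0 contributes 3 + 0 · -2 = 3
  Term 1 contributes 10 + 1 · -2 = 8
  Term 2 contributes -3 + 2 · -2 = -7
p(-2) = ⊕ of these = min[3, 8, -7] = -7.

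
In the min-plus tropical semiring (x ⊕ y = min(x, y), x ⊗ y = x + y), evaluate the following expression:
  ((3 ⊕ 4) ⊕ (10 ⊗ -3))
((3 ⊕ 4) ⊕ (10 ⊗ -3)) = 3

Expand innermost to outermost. Recall ⊕ takes the minimum of its arguments and ⊗ takes their sum. Working out the expression ((3 ⊕ 4) ⊕ (10 ⊗ -3)) gives 3.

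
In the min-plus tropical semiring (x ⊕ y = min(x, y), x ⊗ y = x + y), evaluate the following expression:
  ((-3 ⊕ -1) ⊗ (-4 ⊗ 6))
((-3 ⊕ -1) ⊗ (-4 ⊗ 6)) = -1

Expand innermost to outermost. Recall ⊕ takes the minimum of its arguments and ⊗ takes their sum. Working out the expression ((-3 ⊕ -1) ⊗ (-4 ⊗ 6)) gives -1.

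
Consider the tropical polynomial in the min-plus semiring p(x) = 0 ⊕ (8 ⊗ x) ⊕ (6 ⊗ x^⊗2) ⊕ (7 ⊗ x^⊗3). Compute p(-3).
p(-3) = -2

A tropical monomial a ⊗ x^⊗i evaluates to a + i · x. Evaluating each term at x = -3:
  Term 0 contributes 0 + 0 · -3 = 0
  Term 1 contributes 8 + 1 · -3 = 5
  Term 2 contributes 6 + 2 · -3 = 0
  Term 3 contributes 7 + 3 · -3 = -2
p(-3) = ⊕ of these = min[0, 5, 0, -2] = -2.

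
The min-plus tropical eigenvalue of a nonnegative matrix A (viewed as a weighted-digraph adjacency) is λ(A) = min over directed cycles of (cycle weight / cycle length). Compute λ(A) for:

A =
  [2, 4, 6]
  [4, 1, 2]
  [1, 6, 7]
λ(A) = 1

Enumerate directed cycles and compute their means (weight / length). Sample:
  cycle 0 → 0: weight = 2, length = 1, mean = 2/1 ≈ 2.000
  cycle 1 → 1: weight = 1, length = 1, mean = 1/1 ≈ 1.000
  cycle 2 → 2: weight = 7, length = 1, mean = 7/1 ≈ 7.000
  cycle 0 → 1 → 0: weight = 8, length = 2, mean = 8/2 ≈ 4.000
  cycle 0 → 2 → 0: weight = 7, length = 2, mean = 7/2 ≈ 3.500
  cycle 1 → 0 → 1: weight = 8, length = 2, mean = 8/2 ≈ 4.000
Minimum mean = 1.000, attained e.g. along the cycle 1 → 1 with weight 1 and length 1. So λ(A) = 1/1 = 1.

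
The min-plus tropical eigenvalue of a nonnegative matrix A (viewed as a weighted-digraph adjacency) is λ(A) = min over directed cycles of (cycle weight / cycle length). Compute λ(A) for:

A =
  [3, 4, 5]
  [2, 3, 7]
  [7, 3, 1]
λ(A) = 1

Enumerate directed cycles and compute their means (weight / length). Sample:
  cycle 0 → 0: weight = 3, length = 1, mean = 3/1 ≈ 3.000
  cycle 1 → 1: weight = 3, length = 1, mean = 3/1 ≈ 3.000
  cycle 2 → 2: weight = 1, length = 1, mean = 1/1 ≈ 1.000
  cycle 0 → 1 → 0: weight = 6, length = 2, mean = 6/2 ≈ 3.000
  cycle 0 → 2 → 0: weight = 12, length = 2, mean = 12/2 ≈ 6.000
  cycle 1 → 0 → 1: weight = 6, length = 2, mean = 6/2 ≈ 3.000
Minimum mean = 1.000, attained e.g. along the cycle 2 → 2 with weight 1 and length 1. So λ(A) = 1/1 = 1.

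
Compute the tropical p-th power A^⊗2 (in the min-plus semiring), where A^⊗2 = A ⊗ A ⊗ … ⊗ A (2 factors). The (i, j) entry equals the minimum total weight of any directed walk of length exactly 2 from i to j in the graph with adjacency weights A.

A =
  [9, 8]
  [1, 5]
A^⊗2 =
  [9, 13]
  [6, 9]

Each entry (A^⊗2)_ij equals the minimum over all length-2 walks i = v_0 → v_1 → … → v_2 = j of Σ_t A[v_t][v_{t+1}]. For example, for (i, j) = (0, 1) we minimise over 2 possible intermediate vertex sequences; the minimum is 13, attained along the walk 0 → 1 → 1.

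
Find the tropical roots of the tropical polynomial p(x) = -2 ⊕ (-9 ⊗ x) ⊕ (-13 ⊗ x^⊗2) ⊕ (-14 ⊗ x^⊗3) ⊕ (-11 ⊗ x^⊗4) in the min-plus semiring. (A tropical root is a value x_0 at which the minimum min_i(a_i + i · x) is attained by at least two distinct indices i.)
Roots: {-3, 1, 4, 7}

Each tropical root is a break point of the lower envelope of the lines y = a_i + i · x (there are 5 lines, with slopes 0, 1, ..., 4). Only the lines that attain the minimum somewhere contribute to roots; other lines are dominated. Here the surviving (envelope) indices are i = 4, i = 3, i = 2, i = 1, i = 0.
Intersections between consecutive envelope lines give the roots: for adjacent envelope indices i < j the intersection is x = (a_i − a_j) / (j − i). Reading off the sorted break points: {-3, 1, 4, 7}.
Verification: at each break x_0, at least two indices attain the minimum of min_i(a_i + i · x_0).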